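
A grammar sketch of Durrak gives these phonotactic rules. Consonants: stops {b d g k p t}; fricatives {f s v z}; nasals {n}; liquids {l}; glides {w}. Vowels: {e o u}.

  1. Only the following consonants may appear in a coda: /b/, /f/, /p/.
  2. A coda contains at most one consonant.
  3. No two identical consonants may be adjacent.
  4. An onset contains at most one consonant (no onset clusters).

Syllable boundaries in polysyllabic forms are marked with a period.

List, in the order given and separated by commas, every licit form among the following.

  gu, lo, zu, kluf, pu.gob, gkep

gu, lo, zu, pu.gob

gu — σ1 onset /g/, coda /∅/ ok → licit
lo — σ1 onset /l/, coda /∅/ ok → licit
zu — σ1 onset /z/, coda /∅/ ok → licit
kluf — violates constraint 4: syllable 1 onset /kl/ has 2 consonants (> 1) → illicit
pu.gob — σ1 onset /p/, coda /∅/ ok; σ2 onset /g/, coda /b/ ok → licit
gkep — violates constraint 4: syllable 1 onset /gk/ has 2 consonants (> 1) → illicit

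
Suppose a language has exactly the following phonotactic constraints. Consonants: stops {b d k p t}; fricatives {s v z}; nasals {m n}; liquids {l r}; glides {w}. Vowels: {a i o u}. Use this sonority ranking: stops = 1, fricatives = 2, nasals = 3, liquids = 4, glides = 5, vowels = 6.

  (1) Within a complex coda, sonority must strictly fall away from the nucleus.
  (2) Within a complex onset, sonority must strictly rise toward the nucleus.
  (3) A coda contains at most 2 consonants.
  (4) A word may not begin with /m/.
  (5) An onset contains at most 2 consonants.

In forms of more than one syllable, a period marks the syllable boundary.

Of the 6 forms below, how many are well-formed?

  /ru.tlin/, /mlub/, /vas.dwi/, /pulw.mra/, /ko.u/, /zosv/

/ru.tlin/ — σ1 onset /r/, coda /∅/ ok; σ2 onset /tl/ (1→4 rises), coda /n/ ok → well-formed
/mlub/ — violates constraint 4: word begins with /m/ → ill-formed
/vas.dwi/ — σ1 onset /v/, coda /s/ ok; σ2 onset /dw/ (1→5 rises), coda /∅/ ok → well-formed
/pulw.mra/ — violates constraint 1: syllable 1 coda /lw/: /l/ (liquid, 4) → /w/ (glide, 5) does not fall → ill-formed
/ko.u/ — σ1 onset /k/, coda /∅/ ok; σ2 onset /∅/, coda /∅/ ok → well-formed
/zosv/ — violates constraint 1: syllable 1 coda /sv/: /s/ (fricative, 2) → /v/ (fricative, 2) does not fall → ill-formed
Well-formed: /ru.tlin/, /vas.dwi/, /ko.u/ → 3.

3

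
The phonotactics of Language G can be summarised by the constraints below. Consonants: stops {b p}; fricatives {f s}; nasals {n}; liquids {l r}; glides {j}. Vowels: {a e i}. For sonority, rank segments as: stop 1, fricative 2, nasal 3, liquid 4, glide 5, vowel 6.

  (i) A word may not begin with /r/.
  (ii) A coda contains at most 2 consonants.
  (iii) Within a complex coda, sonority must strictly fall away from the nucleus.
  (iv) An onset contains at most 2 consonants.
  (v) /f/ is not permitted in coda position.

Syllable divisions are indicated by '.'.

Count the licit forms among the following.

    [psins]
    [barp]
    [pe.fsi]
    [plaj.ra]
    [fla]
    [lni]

[psins] — σ1 onset /ps/ (2C), coda /ns/ (3→2 falls) ok → licit
[barp] — σ1 onset /b/, coda /rp/ (4→1 falls) ok → licit
[pe.fsi] — σ1 onset /p/, coda /∅/ ok; σ2 onset /fs/ (2C), coda /∅/ ok → licit
[plaj.ra] — σ1 onset /pl/ (2C), coda /j/ ok; σ2 onset /r/, coda /∅/ ok → licit
[fla] — σ1 onset /fl/ (2C), coda /∅/ ok → licit
[lni] — σ1 onset /ln/ (2C), coda /∅/ ok → licit
Licit: [psins], [barp], [pe.fsi], [plaj.ra], [fla], [lni] → 6.

6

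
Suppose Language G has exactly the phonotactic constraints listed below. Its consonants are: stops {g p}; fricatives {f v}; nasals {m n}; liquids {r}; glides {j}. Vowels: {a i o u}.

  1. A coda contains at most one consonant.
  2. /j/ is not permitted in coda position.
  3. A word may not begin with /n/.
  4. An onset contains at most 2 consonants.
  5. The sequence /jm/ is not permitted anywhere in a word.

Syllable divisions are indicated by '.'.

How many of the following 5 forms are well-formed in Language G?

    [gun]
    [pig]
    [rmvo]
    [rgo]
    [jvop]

4

[gun] — σ1 onset /g/, coda /n/ ok → well-formed
[pig] — σ1 onset /p/, coda /g/ ok → well-formed
[rmvo] — violates constraint 4: syllable 1 onset /rmv/ has 3 consonants (> 2) → ill-formed
[rgo] — σ1 onset /rg/ (2C), coda /∅/ ok → well-formed
[jvop] — σ1 onset /jv/ (2C), coda /p/ ok → well-formed
Well-formed: [gun], [pig], [rgo], [jvop] → 4.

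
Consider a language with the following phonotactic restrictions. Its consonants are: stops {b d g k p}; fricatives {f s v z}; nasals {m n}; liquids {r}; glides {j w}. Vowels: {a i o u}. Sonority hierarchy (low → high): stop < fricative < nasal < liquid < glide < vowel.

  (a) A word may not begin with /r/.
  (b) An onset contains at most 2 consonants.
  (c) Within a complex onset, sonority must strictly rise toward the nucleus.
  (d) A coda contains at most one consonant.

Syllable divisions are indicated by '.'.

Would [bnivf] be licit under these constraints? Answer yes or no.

[bnivf] — violates constraint (d): syllable 1 coda /vf/ has 2 consonants (> 1) → illicit

no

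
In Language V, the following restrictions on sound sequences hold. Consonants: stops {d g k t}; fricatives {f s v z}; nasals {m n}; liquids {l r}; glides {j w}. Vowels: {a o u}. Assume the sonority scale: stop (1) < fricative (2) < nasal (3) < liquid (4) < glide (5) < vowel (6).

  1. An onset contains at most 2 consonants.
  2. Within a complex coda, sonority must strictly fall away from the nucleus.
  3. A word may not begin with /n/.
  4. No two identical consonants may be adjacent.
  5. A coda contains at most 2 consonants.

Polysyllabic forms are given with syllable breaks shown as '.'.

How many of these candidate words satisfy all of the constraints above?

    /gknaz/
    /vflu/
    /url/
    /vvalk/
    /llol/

0

/gknaz/ — violates constraint 1: syllable 1 onset /gkn/ has 3 consonants (> 2) → illicit
/vflu/ — violates constraint 1: syllable 1 onset /vfl/ has 3 consonants (> 2) → illicit
/url/ — violates constraint 2: syllable 1 coda /rl/: /r/ (liquid, 4) → /l/ (liquid, 4) does not fall → illicit
/vvalk/ — violates constraint 4: adjacent identical consonants /vv/ → illicit
/llol/ — violates constraint 4: adjacent identical consonants /ll/ → illicit
No form is licit → 0.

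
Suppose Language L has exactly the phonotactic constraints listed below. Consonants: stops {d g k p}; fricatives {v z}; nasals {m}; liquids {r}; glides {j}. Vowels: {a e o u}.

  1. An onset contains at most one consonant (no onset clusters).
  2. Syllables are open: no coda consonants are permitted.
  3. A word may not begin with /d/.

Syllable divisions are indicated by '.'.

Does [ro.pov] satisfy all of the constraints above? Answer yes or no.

no

[ro.pov] — violates constraint 2: syllable 2 coda /v/ has 1 consonant (> 0) → illicit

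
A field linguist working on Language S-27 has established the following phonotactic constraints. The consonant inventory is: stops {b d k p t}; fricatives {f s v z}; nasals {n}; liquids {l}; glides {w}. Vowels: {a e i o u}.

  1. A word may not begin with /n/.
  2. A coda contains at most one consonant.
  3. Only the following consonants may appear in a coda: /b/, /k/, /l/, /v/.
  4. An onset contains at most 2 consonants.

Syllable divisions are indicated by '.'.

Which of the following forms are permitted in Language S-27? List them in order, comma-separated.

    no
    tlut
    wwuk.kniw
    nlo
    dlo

dlo

no — violates constraint 1: word begins with /n/ → not permitted
tlut — violates constraint 3: syllable 1 coda contains /t/, which is not a licensed coda consonant → not permitted
wwuk.kniw — violates constraint 3: syllable 2 coda contains /w/, which is not a licensed coda consonant → not permitted
nlo — violates constraint 1: word begins with /n/ → not permitted
dlo — σ1 onset /dl/ (2C), coda /∅/ ok → permitted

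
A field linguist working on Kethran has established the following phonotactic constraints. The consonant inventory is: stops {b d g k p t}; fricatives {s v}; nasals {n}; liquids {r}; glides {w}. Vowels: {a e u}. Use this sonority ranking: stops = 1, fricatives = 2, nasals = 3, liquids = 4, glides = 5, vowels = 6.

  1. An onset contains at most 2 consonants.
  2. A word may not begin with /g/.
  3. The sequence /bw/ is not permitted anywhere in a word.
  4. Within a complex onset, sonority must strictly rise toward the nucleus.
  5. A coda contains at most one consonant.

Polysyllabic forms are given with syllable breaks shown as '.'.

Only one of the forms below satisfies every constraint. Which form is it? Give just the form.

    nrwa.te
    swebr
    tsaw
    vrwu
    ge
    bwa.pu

nrwa.te — violates constraint 1: syllable 1 onset /nrw/ has 3 consonants (> 2) → illicit
swebr — violates constraint 5: syllable 1 coda /br/ has 2 consonants (> 1) → illicit
tsaw — σ1 onset /ts/ (1→2 rises), coda /w/ ok → licit
vrwu — violates constraint 1: syllable 1 onset /vrw/ has 3 consonants (> 2) → illicit
ge — violates constraint 2: word begins with /g/ → illicit
bwa.pu — violates constraint 3: contains banned sequence /bw/ → illicit

tsaw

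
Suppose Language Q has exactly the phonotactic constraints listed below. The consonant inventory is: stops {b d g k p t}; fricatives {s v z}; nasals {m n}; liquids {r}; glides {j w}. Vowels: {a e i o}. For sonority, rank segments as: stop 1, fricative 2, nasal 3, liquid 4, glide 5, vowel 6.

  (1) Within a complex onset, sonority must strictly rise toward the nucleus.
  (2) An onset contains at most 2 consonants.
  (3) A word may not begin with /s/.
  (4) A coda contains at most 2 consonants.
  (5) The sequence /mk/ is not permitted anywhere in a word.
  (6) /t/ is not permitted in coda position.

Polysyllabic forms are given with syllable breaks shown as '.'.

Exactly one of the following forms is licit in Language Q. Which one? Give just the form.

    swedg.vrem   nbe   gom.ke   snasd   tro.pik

tro.pik

swedg.vrem — violates constraint 3: word begins with /s/ → illicit
nbe — violates constraint 1: syllable 1 onset /nb/: /n/ (nasal, 3) → /b/ (stop, 1) does not rise → illicit
gom.ke — violates constraint 5: contains banned sequence /mk/ → illicit
snasd — violates constraint 3: word begins with /s/ → illicit
tro.pik — σ1 onset /tr/ (1→4 rises), coda /∅/ ok; σ2 onset /p/, coda /k/ ok → licit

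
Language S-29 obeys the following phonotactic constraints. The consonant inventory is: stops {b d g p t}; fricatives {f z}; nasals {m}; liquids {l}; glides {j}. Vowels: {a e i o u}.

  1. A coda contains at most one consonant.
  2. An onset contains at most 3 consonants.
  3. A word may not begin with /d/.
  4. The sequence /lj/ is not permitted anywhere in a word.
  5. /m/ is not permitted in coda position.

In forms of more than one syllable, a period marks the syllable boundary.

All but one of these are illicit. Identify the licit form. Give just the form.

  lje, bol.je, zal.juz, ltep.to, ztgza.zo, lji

ltep.to

lje — violates constraint 4: contains banned sequence /lj/ → illicit
bol.je — violates constraint 4: contains banned sequence /lj/ → illicit
zal.juz — violates constraint 4: contains banned sequence /lj/ → illicit
ltep.to — σ1 onset /lt/ (2C), coda /p/ ok; σ2 onset /t/, coda /∅/ ok → licit
ztgza.zo — violates constraint 2: syllable 1 onset /ztgz/ has 4 consonants (> 3) → illicit
lji — violates constraint 4: contains banned sequence /lj/ → illicit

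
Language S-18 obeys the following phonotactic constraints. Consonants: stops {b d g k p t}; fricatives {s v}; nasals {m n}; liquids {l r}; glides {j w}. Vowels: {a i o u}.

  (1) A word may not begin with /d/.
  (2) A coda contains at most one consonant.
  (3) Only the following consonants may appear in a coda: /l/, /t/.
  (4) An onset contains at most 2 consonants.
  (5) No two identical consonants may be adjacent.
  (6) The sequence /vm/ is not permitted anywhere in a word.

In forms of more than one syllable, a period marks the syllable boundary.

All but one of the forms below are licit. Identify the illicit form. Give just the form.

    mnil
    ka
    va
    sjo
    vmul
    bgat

vmul

mnil — σ1 onset /mn/ (2C), coda /l/ ok → licit
ka — σ1 onset /k/, coda /∅/ ok → licit
va — σ1 onset /v/, coda /∅/ ok → licit
sjo — σ1 onset /sj/ (2C), coda /∅/ ok → licit
vmul — violates constraint 6: contains banned sequence /vm/ → illicit
bgat — σ1 onset /bg/ (2C), coda /t/ ok → licit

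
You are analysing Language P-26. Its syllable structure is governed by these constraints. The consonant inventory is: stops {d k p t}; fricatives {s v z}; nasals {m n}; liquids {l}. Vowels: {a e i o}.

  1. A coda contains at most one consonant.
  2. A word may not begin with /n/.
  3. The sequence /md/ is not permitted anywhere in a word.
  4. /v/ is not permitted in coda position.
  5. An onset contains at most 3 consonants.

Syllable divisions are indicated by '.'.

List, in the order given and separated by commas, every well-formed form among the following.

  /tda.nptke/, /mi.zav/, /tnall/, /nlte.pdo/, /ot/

/tda.nptke/ — violates constraint 5: syllable 2 onset /nptk/ has 4 consonants (> 3) → ill-formed
/mi.zav/ — violates constraint 4: syllable 2 coda contains /v/ → ill-formed
/tnall/ — violates constraint 1: syllable 1 coda /ll/ has 2 consonants (> 1) → ill-formed
/nlte.pdo/ — violates constraint 2: word begins with /n/ → ill-formed
/ot/ — σ1 onset /∅/, coda /t/ ok → well-formed

/ot/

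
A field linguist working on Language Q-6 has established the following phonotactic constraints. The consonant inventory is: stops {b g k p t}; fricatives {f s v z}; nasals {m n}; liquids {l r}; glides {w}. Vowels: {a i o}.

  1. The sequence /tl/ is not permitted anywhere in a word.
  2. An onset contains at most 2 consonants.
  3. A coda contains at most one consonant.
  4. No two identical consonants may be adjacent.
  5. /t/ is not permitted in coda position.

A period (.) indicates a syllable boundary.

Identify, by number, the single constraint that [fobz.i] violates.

[fobz.i]: syllable 1 coda /bz/ has 2 consonants (> 1).
This is a violation of constraint 3: "A coda contains at most one consonant."
The remaining constraints (1, 2, 4, 5) are satisfied.

3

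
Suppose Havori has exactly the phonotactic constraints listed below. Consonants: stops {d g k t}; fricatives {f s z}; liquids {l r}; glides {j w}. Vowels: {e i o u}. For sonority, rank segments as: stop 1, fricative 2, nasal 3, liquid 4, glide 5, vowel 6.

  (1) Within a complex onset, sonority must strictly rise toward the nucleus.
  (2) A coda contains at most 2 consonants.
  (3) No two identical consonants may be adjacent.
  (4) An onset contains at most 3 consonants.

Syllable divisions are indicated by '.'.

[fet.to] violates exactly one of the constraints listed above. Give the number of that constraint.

[fet.to]: adjacent identical consonants /tt/.
This is a violation of constraint 3: "No two identical consonants may be adjacent."
The remaining constraints (1, 2, 4) are satisfied.

3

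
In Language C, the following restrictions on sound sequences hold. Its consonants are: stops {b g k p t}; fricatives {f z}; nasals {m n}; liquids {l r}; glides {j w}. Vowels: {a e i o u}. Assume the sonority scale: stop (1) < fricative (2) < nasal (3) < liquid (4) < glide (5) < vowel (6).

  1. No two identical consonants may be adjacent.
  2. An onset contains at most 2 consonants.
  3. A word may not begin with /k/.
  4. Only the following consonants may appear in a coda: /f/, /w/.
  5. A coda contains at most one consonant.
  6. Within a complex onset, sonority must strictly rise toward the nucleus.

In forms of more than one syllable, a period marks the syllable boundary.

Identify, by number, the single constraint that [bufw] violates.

[bufw]: syllable 1 coda /fw/ has 2 consonants (> 1).
This is a violation of constraint 5: "A coda contains at most one consonant."
The remaining constraints (1, 2, 3, 4, 6) are satisfied.

5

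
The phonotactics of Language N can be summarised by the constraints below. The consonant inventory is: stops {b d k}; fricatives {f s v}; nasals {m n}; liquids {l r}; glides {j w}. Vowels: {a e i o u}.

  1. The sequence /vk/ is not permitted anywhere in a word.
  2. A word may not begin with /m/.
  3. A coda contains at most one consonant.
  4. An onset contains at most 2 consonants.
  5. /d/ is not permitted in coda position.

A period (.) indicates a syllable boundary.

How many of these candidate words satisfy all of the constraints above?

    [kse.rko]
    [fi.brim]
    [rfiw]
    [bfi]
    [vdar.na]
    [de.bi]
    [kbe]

[kse.rko] — σ1 onset /ks/ (2C), coda /∅/ ok; σ2 onset /rk/ (2C), coda /∅/ ok → permitted
[fi.brim] — σ1 onset /f/, coda /∅/ ok; σ2 onset /br/ (2C), coda /m/ ok → permitted
[rfiw] — σ1 onset /rf/ (2C), coda /w/ ok → permitted
[bfi] — σ1 onset /bf/ (2C), coda /∅/ ok → permitted
[vdar.na] — σ1 onset /vd/ (2C), coda /r/ ok; σ2 onset /n/, coda /∅/ ok → permitted
[de.bi] — σ1 onset /d/, coda /∅/ ok; σ2 onset /b/, coda /∅/ ok → permitted
[kbe] — σ1 onset /kb/ (2C), coda /∅/ ok → permitted
Permitted: [kse.rko], [fi.brim], [rfiw], [bfi], [vdar.na], [de.bi], [kbe] → 7.

7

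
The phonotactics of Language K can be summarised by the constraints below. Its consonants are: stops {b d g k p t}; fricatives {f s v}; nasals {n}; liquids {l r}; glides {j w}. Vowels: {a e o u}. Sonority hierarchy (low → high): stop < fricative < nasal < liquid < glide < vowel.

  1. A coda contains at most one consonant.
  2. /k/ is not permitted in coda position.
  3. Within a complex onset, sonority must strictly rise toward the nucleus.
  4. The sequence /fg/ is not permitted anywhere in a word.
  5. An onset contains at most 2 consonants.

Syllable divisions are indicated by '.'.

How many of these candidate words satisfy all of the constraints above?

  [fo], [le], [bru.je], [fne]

[fo] — σ1 onset /f/, coda /∅/ ok → phonotactically legal
[le] — σ1 onset /l/, coda /∅/ ok → phonotactically legal
[bru.je] — σ1 onset /br/ (1→4 rises), coda /∅/ ok; σ2 onset /j/, coda /∅/ ok → phonotactically legal
[fne] — σ1 onset /fn/ (2→3 rises), coda /∅/ ok → phonotactically legal
Phonotactically legal: [fo], [le], [bru.je], [fne] → 4.

4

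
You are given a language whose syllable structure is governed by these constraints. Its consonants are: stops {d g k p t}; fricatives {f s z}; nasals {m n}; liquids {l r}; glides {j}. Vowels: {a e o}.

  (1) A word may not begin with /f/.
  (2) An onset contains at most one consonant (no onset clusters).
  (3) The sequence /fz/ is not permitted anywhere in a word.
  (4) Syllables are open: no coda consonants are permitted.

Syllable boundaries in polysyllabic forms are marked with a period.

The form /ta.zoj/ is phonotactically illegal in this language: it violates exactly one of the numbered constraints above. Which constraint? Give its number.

4

/ta.zoj/: syllable 2 coda /j/ has 1 consonant (> 0).
This is a violation of constraint 4: "Syllables are open: no coda consonants are permitted."
The remaining constraints (1, 2, 3) are satisfied.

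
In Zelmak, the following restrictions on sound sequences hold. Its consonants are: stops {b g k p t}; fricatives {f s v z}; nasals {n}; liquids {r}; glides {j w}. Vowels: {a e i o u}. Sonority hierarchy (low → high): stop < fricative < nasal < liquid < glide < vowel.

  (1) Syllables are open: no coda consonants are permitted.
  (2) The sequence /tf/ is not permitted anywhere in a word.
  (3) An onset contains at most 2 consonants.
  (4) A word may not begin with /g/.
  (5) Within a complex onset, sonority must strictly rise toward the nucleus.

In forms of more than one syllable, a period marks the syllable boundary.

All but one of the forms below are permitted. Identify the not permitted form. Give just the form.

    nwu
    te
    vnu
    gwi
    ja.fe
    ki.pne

nwu — σ1 onset /nw/ (3→5 rises), coda /∅/ ok → permitted
te — σ1 onset /t/, coda /∅/ ok → permitted
vnu — σ1 onset /vn/ (2→3 rises), coda /∅/ ok → permitted
gwi — violates constraint 4: word begins with /g/ → not permitted
ja.fe — σ1 onset /j/, coda /∅/ ok; σ2 onset /f/, coda /∅/ ok → permitted
ki.pne — σ1 onset /k/, coda /∅/ ok; σ2 onset /pn/ (1→3 rises), coda /∅/ ok → permitted

gwi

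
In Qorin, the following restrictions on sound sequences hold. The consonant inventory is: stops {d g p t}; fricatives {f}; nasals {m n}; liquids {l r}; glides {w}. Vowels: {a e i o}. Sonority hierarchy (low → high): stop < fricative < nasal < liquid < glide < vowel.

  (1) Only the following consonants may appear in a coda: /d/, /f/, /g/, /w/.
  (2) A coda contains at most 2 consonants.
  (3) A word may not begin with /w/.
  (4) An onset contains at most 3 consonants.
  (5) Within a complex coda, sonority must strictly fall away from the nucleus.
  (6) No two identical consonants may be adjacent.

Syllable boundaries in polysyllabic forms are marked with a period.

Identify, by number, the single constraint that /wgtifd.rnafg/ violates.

/wgtifd.rnafg/: word begins with /w/.
This is a violation of constraint 3: "A word may not begin with /w/."
The remaining constraints (1, 2, 4, 5, 6) are satisfied.

3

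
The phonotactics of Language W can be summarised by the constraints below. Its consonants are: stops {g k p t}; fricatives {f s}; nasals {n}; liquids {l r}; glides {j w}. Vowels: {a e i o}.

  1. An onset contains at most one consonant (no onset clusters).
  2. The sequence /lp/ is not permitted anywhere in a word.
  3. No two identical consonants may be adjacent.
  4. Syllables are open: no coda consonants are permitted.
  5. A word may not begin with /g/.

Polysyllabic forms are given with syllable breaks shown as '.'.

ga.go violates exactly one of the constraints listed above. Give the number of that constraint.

5

ga.go: word begins with /g/.
This is a violation of constraint 5: "A word may not begin with /g/."
The remaining constraints (1, 2, 3, 4) are satisfied.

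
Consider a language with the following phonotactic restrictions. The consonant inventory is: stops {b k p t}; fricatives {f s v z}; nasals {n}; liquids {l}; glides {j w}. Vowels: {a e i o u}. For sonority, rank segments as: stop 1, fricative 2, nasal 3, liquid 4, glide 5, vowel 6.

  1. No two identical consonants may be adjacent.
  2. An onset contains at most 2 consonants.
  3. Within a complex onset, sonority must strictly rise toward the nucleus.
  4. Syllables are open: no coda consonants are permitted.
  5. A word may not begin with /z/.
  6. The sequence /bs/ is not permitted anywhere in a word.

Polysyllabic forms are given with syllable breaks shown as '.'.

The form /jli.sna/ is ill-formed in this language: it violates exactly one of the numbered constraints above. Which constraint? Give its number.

/jli.sna/: syllable 1 onset /jl/: /j/ (glide, 5) → /l/ (liquid, 4) does not rise.
This is a violation of constraint 3: "Within a complex onset, sonority must strictly rise toward the nucleus."
The remaining constraints (1, 2, 4, 5, 6) are satisfied.

3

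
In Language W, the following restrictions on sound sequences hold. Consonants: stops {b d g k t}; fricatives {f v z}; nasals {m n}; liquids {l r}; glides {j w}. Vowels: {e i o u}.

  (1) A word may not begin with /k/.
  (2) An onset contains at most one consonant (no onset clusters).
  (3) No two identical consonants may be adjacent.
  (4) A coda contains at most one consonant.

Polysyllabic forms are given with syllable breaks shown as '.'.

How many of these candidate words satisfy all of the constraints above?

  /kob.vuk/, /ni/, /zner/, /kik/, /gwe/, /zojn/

/kob.vuk/ — violates constraint 1: word begins with /k/ → phonotactically illegal
/ni/ — σ1 onset /n/, coda /∅/ ok → phonotactically legal
/zner/ — violates constraint 2: syllable 1 onset /zn/ has 2 consonants (> 1) → phonotactically illegal
/kik/ — violates constraint 1: word begins with /k/ → phonotactically illegal
/gwe/ — violates constraint 2: syllable 1 onset /gw/ has 2 consonants (> 1) → phonotactically illegal
/zojn/ — violates constraint 4: syllable 1 coda /jn/ has 2 consonants (> 1) → phonotactically illegal
Phonotactically legal: /ni/ → 1.

1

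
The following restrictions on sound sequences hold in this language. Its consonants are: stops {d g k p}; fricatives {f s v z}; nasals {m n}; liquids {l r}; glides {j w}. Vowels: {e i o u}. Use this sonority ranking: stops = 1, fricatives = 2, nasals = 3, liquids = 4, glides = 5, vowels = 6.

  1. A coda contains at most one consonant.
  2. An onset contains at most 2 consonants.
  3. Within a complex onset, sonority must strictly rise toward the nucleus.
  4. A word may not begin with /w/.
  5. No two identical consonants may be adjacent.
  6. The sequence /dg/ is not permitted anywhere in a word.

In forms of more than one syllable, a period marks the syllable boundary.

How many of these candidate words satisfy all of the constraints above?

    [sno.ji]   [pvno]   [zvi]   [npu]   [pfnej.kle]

[sno.ji] — σ1 onset /sn/ (2→3 rises), coda /∅/ ok; σ2 onset /j/, coda /∅/ ok → phonotactically legal
[pvno] — violates constraint 2: syllable 1 onset /pvn/ has 3 consonants (> 2) → phonotactically illegal
[zvi] — violates constraint 3: syllable 1 onset /zv/: /z/ (fricative, 2) → /v/ (fricative, 2) does not rise → phonotactically illegal
[npu] — violates constraint 3: syllable 1 onset /np/: /n/ (nasal, 3) → /p/ (stop, 1) does not rise → phonotactically illegal
[pfnej.kle] — violates constraint 2: syllable 1 onset /pfn/ has 3 consonants (> 2) → phonotactically illegal
Phonotactically legal: [sno.ji] → 1.

1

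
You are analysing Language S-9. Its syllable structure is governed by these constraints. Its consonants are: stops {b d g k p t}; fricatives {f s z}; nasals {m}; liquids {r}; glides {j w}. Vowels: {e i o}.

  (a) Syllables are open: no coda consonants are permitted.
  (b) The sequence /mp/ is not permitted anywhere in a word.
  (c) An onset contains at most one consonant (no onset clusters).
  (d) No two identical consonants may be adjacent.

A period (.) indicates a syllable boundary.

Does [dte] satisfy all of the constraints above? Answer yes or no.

[dte] — violates constraint (c): syllable 1 onset /dt/ has 2 consonants (> 1) → illicit

no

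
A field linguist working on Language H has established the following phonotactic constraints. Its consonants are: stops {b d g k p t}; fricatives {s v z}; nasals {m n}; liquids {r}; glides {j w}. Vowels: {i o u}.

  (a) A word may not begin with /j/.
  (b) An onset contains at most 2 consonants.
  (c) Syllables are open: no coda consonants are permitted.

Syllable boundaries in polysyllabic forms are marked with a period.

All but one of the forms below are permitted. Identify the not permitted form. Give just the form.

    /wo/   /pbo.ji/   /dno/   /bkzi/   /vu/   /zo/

/wo/ — σ1 onset /w/, coda /∅/ ok → permitted
/pbo.ji/ — σ1 onset /pb/ (2C), coda /∅/ ok; σ2 onset /j/, coda /∅/ ok → permitted
/dno/ — σ1 onset /dn/ (2C), coda /∅/ ok → permitted
/bkzi/ — violates constraint (b): syllable 1 onset /bkz/ has 3 consonants (> 2) → not permitted
/vu/ — σ1 onset /v/, coda /∅/ ok → permitted
/zo/ — σ1 onset /z/, coda /∅/ ok → permitted

/bkzi/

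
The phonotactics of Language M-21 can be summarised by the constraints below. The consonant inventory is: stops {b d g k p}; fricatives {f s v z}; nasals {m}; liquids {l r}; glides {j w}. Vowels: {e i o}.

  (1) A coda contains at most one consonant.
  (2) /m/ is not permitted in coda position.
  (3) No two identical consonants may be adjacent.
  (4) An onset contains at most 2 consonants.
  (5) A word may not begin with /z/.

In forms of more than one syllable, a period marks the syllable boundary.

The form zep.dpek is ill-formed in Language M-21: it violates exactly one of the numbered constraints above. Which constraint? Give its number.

zep.dpek: word begins with /z/.
This is a violation of constraint 5: "A word may not begin with /z/."
The remaining constraints (1, 2, 3, 4) are satisfied.

5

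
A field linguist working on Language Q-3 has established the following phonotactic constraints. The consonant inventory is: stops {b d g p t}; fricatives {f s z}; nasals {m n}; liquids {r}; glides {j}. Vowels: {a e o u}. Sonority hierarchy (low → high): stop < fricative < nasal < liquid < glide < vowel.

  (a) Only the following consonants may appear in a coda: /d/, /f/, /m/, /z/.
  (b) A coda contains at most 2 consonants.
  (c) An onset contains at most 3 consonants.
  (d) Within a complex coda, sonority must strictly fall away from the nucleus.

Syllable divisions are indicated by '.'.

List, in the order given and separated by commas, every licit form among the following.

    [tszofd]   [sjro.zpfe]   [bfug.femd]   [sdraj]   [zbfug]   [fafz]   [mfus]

[tszofd], [sjro.zpfe]

[tszofd] — σ1 onset /tsz/ (3C), coda /fd/ (2→1 falls) ok → licit
[sjro.zpfe] — σ1 onset /sjr/ (3C), coda /∅/ ok; σ2 onset /zpf/ (3C), coda /∅/ ok → licit
[bfug.femd] — violates constraint (a): syllable 1 coda contains /g/, which is not a licensed coda consonant → illicit
[sdraj] — violates constraint (a): syllable 1 coda contains /j/, which is not a licensed coda consonant → illicit
[zbfug] — violates constraint (a): syllable 1 coda contains /g/, which is not a licensed coda consonant → illicit
[fafz] — violates constraint (d): syllable 1 coda /fz/: /f/ (fricative, 2) → /z/ (fricative, 2) does not fall → illicit
[mfus] — violates constraint (a): syllable 1 coda contains /s/, which is not a licensed coda consonant → illicit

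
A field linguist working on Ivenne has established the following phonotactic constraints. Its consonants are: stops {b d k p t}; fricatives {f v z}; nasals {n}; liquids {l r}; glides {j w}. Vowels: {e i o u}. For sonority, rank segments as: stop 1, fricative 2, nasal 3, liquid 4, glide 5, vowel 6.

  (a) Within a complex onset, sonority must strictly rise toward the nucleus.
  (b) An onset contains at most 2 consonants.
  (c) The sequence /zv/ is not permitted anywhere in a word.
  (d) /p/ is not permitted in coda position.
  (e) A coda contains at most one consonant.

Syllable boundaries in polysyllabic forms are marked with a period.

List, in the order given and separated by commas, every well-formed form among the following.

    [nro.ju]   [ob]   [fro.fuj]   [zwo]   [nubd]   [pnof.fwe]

[nro.ju] — σ1 onset /nr/ (3→4 rises), coda /∅/ ok; σ2 onset /j/, coda /∅/ ok → well-formed
[ob] — σ1 onset /∅/, coda /b/ ok → well-formed
[fro.fuj] — σ1 onset /fr/ (2→4 rises), coda /∅/ ok; σ2 onset /f/, coda /j/ ok → well-formed
[zwo] — σ1 onset /zw/ (2→5 rises), coda /∅/ ok → well-formed
[nubd] — violates constraint (e): syllable 1 coda /bd/ has 2 consonants (> 1) → ill-formed
[pnof.fwe] — σ1 onset /pn/ (1→3 rises), coda /f/ ok; σ2 onset /fw/ (2→5 rises), coda /∅/ ok → well-formed

[nro.ju], [ob], [fro.fuj], [zwo], [pnof.fwe]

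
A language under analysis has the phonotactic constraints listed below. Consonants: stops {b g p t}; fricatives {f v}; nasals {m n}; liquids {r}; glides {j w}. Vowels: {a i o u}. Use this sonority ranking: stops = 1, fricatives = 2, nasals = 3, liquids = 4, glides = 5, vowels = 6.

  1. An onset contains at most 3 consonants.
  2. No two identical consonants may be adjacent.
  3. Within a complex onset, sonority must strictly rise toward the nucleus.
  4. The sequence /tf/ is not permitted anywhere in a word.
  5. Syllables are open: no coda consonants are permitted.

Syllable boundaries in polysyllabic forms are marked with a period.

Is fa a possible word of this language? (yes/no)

yes

fa — σ1 onset /f/, coda /∅/ ok → phonotactically legal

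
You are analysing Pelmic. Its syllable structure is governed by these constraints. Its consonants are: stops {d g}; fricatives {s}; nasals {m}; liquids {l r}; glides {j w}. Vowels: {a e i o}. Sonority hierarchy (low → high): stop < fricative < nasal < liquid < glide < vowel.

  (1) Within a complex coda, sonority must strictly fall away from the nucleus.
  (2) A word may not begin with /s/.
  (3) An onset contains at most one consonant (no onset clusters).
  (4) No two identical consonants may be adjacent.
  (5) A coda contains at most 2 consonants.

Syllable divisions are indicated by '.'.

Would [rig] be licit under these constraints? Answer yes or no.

[rig] — σ1 onset /r/, coda /g/ ok → licit

yes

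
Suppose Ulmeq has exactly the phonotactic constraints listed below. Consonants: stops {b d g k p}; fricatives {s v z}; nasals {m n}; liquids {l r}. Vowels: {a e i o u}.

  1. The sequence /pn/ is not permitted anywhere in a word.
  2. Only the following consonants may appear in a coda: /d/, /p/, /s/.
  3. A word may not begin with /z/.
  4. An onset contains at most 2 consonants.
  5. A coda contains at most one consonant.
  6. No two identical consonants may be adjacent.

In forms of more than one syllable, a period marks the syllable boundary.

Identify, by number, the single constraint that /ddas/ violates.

/ddas/: adjacent identical consonants /dd/.
This is a violation of constraint 6: "No two identical consonants may be adjacent."
The remaining constraints (1, 2, 3, 4, 5) are satisfied.

6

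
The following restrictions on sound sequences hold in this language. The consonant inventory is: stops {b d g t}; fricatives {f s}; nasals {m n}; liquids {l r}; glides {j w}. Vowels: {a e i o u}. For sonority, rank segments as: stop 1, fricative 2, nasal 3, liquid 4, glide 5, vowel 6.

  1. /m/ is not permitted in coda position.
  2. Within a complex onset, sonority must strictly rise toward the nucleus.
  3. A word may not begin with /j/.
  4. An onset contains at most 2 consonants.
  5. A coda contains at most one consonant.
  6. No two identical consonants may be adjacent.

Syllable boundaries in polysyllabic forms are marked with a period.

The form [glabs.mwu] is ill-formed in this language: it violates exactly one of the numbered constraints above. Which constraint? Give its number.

5

[glabs.mwu]: syllable 1 coda /bs/ has 2 consonants (> 1).
This is a violation of constraint 5: "A coda contains at most one consonant."
The remaining constraints (1, 2, 3, 4, 6) are satisfied.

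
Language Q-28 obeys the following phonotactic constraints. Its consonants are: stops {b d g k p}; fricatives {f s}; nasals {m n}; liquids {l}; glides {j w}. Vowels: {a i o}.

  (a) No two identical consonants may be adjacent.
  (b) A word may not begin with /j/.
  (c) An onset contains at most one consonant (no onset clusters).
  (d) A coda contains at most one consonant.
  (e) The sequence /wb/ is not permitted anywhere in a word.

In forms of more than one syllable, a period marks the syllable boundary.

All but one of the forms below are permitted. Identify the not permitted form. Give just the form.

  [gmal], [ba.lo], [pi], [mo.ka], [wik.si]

[gmal]

[gmal] — violates constraint (c): syllable 1 onset /gm/ has 2 consonants (> 1) → not permitted
[ba.lo] — σ1 onset /b/, coda /∅/ ok; σ2 onset /l/, coda /∅/ ok → permitted
[pi] — σ1 onset /p/, coda /∅/ ok → permitted
[mo.ka] — σ1 onset /m/, coda /∅/ ok; σ2 onset /k/, coda /∅/ ok → permitted
[wik.si] — σ1 onset /w/, coda /k/ ok; σ2 onset /s/, coda /∅/ ok → permitted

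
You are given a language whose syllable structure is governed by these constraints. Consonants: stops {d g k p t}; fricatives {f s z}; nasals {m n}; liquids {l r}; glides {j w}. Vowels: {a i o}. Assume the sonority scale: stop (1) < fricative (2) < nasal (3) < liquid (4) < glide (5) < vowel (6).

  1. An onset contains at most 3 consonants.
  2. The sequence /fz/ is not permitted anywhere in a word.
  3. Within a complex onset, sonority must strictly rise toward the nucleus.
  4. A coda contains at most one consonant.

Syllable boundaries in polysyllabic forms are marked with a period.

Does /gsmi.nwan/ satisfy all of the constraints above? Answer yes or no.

/gsmi.nwan/ — σ1 onset /gsm/ (1→2→3 rises), coda /∅/ ok; σ2 onset /nw/ (3→5 rises), coda /n/ ok → phonotactically legal

yes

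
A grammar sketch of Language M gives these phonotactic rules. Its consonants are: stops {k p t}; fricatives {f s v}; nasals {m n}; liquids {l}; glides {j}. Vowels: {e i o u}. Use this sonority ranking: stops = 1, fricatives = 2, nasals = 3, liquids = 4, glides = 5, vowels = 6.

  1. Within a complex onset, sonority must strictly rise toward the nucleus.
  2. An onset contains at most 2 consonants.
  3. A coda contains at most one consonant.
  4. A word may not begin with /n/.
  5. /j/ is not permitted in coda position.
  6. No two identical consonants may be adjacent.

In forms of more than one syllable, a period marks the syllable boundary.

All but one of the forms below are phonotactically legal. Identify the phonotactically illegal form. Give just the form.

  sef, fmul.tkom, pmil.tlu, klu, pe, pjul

fmul.tkom

sef — σ1 onset /s/, coda /f/ ok → phonotactically legal
fmul.tkom — violates constraint 1: syllable 2 onset /tk/: /t/ (stop, 1) → /k/ (stop, 1) does not rise → phonotactically illegal
pmil.tlu — σ1 onset /pm/ (1→3 rises), coda /l/ ok; σ2 onset /tl/ (1→4 rises), coda /∅/ ok → phonotactically legal
klu — σ1 onset /kl/ (1→4 rises), coda /∅/ ok → phonotactically legal
pe — σ1 onset /p/, coda /∅/ ok → phonotactically legal
pjul — σ1 onset /pj/ (1→5 rises), coda /l/ ok → phonotactically legal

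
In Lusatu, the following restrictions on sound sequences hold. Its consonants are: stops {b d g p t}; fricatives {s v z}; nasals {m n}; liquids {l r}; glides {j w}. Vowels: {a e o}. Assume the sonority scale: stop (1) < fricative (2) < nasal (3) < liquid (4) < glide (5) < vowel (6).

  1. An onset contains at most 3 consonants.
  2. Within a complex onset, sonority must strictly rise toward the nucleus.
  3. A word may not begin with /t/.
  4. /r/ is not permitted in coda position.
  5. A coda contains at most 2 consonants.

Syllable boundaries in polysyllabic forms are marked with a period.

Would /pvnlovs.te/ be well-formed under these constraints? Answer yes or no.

no

/pvnlovs.te/ — violates constraint 1: syllable 1 onset /pvnl/ has 4 consonants (> 3) → ill-formed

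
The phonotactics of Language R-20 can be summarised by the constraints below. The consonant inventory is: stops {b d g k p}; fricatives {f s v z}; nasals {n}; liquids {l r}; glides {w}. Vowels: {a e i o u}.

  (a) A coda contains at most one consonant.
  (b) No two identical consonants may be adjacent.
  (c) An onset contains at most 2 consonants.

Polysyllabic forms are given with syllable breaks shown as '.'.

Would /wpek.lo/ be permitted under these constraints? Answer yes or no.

yes

/wpek.lo/ — σ1 onset /wp/ (2C), coda /k/ ok; σ2 onset /l/, coda /∅/ ok → permitted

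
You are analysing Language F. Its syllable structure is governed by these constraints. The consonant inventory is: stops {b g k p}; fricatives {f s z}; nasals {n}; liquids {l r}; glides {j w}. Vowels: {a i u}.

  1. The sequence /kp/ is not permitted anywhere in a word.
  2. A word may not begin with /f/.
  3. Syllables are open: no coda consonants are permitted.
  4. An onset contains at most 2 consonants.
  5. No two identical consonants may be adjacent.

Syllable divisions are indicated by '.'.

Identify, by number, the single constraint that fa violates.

2

fa: word begins with /f/.
This is a violation of constraint 2: "A word may not begin with /f/."
The remaining constraints (1, 3, 4, 5) are satisfied.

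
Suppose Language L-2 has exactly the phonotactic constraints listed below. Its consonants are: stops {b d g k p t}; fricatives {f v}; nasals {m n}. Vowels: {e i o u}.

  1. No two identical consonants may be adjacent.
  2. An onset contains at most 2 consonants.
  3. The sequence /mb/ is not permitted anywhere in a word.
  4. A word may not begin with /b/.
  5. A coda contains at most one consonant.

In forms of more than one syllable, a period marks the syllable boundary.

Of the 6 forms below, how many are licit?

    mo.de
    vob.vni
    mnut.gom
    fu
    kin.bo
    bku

5

mo.de — σ1 onset /m/, coda /∅/ ok; σ2 onset /d/, coda /∅/ ok → licit
vob.vni — σ1 onset /v/, coda /b/ ok; σ2 onset /vn/ (2C), coda /∅/ ok → licit
mnut.gom — σ1 onset /mn/ (2C), coda /t/ ok; σ2 onset /g/, coda /m/ ok → licit
fu — σ1 onset /f/, coda /∅/ ok → licit
kin.bo — σ1 onset /k/, coda /n/ ok; σ2 onset /b/, coda /∅/ ok → licit
bku — violates constraint 4: word begins with /b/ → illicit
Licit: mo.de, vob.vni, mnut.gom, fu, kin.bo → 5.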